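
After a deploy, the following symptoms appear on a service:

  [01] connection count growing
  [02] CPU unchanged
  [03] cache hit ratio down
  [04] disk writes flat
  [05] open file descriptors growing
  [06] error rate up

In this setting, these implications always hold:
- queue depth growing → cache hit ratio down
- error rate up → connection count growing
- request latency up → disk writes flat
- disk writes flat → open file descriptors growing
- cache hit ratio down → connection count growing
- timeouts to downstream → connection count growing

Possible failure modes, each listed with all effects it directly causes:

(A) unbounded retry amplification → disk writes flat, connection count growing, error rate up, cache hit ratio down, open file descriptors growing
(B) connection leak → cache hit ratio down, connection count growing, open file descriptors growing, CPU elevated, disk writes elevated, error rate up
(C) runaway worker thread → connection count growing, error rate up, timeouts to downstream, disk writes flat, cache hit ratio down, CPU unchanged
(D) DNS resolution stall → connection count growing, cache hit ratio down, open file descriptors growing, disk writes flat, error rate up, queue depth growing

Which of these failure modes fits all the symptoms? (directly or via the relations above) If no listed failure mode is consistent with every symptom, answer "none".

C

Per-candidate check:
(A) unbounded retry amplification — connection count growing +; CPU unchanged -; cache hit ratio down +; disk writes flat +; open file descriptors growing +; error rate up +
(B) connection leak — fails on CPU unchanged, disk writes flat (predicts CPU elevated, not CPU unchanged; predicts disk writes elevated, not disk writes flat)
(C) runaway worker thread — connection count growing +; CPU unchanged +; cache hit ratio down +; disk writes flat +; open file descriptors growing + (by disk writes flat → open file descriptors growing); error rate up +
(D) DNS resolution stall — connection count growing +; CPU unchanged -; cache hit ratio down +; disk writes flat +; open file descriptors growing +; error rate up +
Only (C) is consistent with every observation.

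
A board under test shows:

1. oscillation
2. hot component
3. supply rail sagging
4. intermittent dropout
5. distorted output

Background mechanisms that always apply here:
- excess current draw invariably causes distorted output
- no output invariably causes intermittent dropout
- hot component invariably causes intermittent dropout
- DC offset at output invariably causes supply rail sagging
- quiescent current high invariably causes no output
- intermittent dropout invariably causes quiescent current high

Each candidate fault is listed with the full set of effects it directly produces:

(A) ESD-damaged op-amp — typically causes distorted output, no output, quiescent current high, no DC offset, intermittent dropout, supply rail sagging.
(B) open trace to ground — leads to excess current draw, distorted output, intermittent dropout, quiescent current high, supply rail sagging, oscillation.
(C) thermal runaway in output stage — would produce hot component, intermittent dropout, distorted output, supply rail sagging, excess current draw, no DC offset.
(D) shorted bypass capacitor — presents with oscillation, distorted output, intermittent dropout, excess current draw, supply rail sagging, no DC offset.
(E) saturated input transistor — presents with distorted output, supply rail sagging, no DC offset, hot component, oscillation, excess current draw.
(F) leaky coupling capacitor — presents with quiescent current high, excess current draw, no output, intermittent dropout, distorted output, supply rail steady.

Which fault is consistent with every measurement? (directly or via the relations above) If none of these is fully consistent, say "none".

E

Per-candidate check:
(A) ESD-damaged op-amp — oscillation ✗; hot component ✗; supply rail sagging ✓; intermittent dropout ✓; distorted output ✓
(B) open trace to ground — oscillation ✓; hot component ✗; supply rail sagging ✓; intermittent dropout ✓; distorted output ✓
(C) thermal runaway in output stage — does not account for oscillation
(D) shorted bypass capacitor — oscillation ✓; hot component ✗; supply rail sagging ✓; intermittent dropout ✓; distorted output ✓
(E) saturated input transistor — oscillation ✓; hot component ✓; supply rail sagging ✓; intermittent dropout ✓ (via hot component → intermittent dropout); distorted output ✓
(F) leaky coupling capacitor — oscillation ✗; hot component ✗; supply rail sagging ✗; intermittent dropout ✓; distorted output ✓
(E) alone accounts for all the evidence.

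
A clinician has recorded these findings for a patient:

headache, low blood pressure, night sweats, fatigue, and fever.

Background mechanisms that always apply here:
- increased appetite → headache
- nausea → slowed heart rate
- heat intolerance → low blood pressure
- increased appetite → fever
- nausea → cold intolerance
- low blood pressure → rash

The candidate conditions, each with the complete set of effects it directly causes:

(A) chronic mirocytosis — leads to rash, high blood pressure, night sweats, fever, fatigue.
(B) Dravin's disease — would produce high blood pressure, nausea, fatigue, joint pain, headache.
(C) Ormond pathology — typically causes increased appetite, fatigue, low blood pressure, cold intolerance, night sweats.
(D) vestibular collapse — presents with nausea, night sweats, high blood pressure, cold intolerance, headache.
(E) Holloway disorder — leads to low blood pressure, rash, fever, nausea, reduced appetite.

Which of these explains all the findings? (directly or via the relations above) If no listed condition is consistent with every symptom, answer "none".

C

Testing each hypothesis:
(A) chronic mirocytosis — fails on headache, low blood pressure (predicts high blood pressure, not low blood pressure)
(B) Dravin's disease — fails on low blood pressure, night sweats, fever (predicts high blood pressure, not low blood pressure)
(C) Ormond pathology — accounts for every observation (headache by increased appetite → headache)
(D) vestibular collapse — headache yes; low blood pressure NO; night sweats yes; fatigue NO; fever NO
(E) Holloway disorder — headache NO; low blood pressure yes; night sweats NO; fatigue NO; fever yes
Only (C) is consistent with every observation.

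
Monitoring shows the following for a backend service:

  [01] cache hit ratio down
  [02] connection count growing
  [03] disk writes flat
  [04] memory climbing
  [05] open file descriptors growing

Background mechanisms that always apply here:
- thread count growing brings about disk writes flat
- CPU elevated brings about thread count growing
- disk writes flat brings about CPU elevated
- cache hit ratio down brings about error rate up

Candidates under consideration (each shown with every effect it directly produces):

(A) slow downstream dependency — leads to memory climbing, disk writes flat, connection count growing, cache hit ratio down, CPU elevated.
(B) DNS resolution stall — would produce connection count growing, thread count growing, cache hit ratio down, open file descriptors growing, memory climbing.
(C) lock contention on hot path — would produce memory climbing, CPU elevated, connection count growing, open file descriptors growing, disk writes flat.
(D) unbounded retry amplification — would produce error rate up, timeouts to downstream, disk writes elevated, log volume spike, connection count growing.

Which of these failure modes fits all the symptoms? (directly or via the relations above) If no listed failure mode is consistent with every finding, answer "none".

For each candidate, compare predicted effects to what was observed:
(A) slow downstream dependency — does not account for open file descriptors growing
(B) DNS resolution stall — cache hit ratio down +; connection count growing +; disk writes flat + (by thread count growing → disk writes flat); memory climbing +; open file descriptors growing +
(C) lock contention on hot path — does not account for cache hit ratio down
(D) unbounded retry amplification — cache hit ratio down -; connection count growing +; disk writes flat -; memory climbing -; open file descriptors growing -
Only (B) is consistent with every observation.

B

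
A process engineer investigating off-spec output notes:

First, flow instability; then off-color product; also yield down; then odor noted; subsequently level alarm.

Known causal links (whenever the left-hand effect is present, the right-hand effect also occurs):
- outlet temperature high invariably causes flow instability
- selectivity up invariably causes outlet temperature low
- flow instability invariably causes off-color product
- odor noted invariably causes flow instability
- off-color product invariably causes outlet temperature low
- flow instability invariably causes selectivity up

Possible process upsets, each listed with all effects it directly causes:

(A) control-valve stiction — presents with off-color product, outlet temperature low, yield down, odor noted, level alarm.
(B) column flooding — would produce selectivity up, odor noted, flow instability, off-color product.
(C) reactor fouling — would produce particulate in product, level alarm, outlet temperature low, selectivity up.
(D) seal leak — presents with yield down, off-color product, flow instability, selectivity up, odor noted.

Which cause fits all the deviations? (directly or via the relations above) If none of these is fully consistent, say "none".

Testing each hypothesis:
(A) control-valve stiction — flow instability ✓ (through odor noted → flow instability); off-color product ✓; yield down ✓; odor noted ✓; level alarm ✓
(B) column flooding — does not account for yield down, level alarm
(C) reactor fouling — flow instability ✗; off-color product ✗; yield down ✗; odor noted ✗; level alarm ✓
(D) seal leak — flow instability ✓; off-color product ✓; yield down ✓; odor noted ✓; level alarm ✗
(A) alone accounts for all the evidence.

A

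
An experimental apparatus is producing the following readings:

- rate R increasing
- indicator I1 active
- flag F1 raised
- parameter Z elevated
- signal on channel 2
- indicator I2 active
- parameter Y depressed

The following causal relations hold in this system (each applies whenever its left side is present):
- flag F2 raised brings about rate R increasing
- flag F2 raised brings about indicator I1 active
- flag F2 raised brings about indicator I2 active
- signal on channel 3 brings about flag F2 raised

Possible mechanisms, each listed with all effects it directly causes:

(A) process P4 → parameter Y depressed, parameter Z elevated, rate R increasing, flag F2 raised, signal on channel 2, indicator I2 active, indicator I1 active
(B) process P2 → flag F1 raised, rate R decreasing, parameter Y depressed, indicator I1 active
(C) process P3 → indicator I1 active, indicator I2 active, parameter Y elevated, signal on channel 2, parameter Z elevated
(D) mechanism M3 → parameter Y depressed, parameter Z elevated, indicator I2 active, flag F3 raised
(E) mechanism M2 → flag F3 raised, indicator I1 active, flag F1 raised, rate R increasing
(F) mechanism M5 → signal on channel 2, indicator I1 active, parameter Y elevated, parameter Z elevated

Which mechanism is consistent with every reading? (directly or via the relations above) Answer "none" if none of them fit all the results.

For each candidate, compare predicted effects to what was observed:
(A) process P4 — rate R increasing ✓; indicator I1 active ✓; flag F1 raised ✗; parameter Z elevated ✓; signal on channel 2 ✓; indicator I2 active ✓; parameter Y depressed ✓
(B) process P2 — fails on rate R increasing, parameter Z elevated, signal on channel 2, indicator I2 active (predicts rate R decreasing, not rate R increasing)
(C) process P3 — rate R increasing ✗; indicator I1 active ✓; flag F1 raised ✗; parameter Z elevated ✓; signal on channel 2 ✓; indicator I2 active ✓; parameter Y depressed ✗
(D) mechanism M3 — rate R increasing ✗; indicator I1 active ✗; flag F1 raised ✗; parameter Z elevated ✓; signal on channel 2 ✗; indicator I2 active ✓; parameter Y depressed ✓
(E) mechanism M2 — rate R increasing ✓; indicator I1 active ✓; flag F1 raised ✓; parameter Z elevated ✗; signal on channel 2 ✗; indicator I2 active ✗; parameter Y depressed ✗
(F) mechanism M5 — rate R increasing ✗; indicator I1 active ✓; flag F1 raised ✗; parameter Z elevated ✓; signal on channel 2 ✓; indicator I2 active ✗; parameter Y depressed ✗
None of the listed candidates fits everything.

none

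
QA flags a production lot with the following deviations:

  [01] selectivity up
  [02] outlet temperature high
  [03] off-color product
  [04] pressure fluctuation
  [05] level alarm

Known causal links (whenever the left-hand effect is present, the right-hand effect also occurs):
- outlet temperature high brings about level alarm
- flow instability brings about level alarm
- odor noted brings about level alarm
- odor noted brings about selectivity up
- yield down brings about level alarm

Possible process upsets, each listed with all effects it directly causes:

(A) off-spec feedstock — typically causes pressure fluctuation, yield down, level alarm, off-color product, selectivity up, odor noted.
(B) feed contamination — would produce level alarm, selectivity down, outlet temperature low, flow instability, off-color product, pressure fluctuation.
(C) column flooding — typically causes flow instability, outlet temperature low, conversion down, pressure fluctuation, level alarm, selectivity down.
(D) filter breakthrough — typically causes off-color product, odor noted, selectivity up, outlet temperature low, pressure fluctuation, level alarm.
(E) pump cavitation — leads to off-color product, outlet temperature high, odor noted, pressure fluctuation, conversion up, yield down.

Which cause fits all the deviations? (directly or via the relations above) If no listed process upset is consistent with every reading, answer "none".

E

For each candidate, compare predicted effects to what was observed:
(A) off-spec feedstock — selectivity up +; outlet temperature high -; off-color product +; pressure fluctuation +; level alarm +
(B) feed contamination — selectivity up -; outlet temperature high -; off-color product +; pressure fluctuation +; level alarm +
(C) column flooding — selectivity up -; outlet temperature high -; off-color product -; pressure fluctuation +; level alarm +
(D) filter breakthrough — fails on outlet temperature high (predicts outlet temperature low, not outlet temperature high)
(E) pump cavitation — selectivity up + (through odor noted → selectivity up); outlet temperature high +; off-color product +; pressure fluctuation +; level alarm + (through yield down → level alarm)
Only (E) is consistent with every observation.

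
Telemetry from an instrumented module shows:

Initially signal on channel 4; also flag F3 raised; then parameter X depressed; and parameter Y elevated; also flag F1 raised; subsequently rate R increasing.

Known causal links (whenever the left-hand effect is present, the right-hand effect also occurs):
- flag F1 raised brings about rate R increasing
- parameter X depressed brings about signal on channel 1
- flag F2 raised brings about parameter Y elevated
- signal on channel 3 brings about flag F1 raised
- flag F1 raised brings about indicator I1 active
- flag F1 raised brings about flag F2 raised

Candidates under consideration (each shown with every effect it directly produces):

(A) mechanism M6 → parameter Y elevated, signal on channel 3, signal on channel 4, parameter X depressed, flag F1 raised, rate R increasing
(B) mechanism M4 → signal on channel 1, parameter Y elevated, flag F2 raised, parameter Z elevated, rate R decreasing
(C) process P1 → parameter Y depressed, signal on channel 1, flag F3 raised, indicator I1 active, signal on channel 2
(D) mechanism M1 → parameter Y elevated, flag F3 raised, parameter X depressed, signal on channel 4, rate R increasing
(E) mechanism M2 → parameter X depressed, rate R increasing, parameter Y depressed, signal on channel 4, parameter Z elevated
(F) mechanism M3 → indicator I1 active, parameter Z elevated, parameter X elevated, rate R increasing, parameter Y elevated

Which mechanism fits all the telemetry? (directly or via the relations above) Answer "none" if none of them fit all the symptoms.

For each candidate, compare predicted effects to what was observed:
(A) mechanism M6 — does not account for flag F3 raised
(B) mechanism M4 — signal on channel 4 miss; flag F3 raised miss; parameter X depressed miss; parameter Y elevated match; flag F1 raised miss; rate R increasing miss
(C) process P1 — fails on signal on channel 4, parameter X depressed, parameter Y elevated, flag F1 raised, rate R increasing (predicts parameter Y depressed, not parameter Y elevated)
(D) mechanism M1 — does not account for flag F1 raised
(E) mechanism M2 — signal on channel 4 match; flag F3 raised miss; parameter X depressed match; parameter Y elevated miss; flag F1 raised miss; rate R increasing match
(F) mechanism M3 — fails on signal on channel 4, flag F3 raised, parameter X depressed, flag F1 raised (predicts parameter X elevated, not parameter X depressed)
No candidate is consistent with all observations.

none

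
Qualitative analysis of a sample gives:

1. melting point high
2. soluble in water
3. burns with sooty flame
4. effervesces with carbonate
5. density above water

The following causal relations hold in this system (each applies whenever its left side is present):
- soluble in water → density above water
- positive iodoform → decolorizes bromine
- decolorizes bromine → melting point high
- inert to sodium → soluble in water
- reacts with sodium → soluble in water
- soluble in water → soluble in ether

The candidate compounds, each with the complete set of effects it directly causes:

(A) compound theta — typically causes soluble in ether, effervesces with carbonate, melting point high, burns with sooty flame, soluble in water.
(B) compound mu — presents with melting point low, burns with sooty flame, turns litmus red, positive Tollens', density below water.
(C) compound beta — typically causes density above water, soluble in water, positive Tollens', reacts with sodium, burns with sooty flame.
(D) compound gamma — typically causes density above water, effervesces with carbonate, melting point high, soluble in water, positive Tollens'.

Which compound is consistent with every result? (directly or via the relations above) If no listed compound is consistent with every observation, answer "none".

A

Per-candidate check:
(A) compound theta — melting point high match; soluble in water match; burns with sooty flame match; effervesces with carbonate match; density above water match (by soluble in water → density above water)
(B) compound mu — fails on melting point high, soluble in water, effervesces with carbonate, density above water (predicts melting point low, not melting point high; predicts density below water, not density above water)
(C) compound beta — does not account for melting point high, effervesces with carbonate
(D) compound gamma — does not account for burns with sooty flame
(A) is the only candidate with no mismatches.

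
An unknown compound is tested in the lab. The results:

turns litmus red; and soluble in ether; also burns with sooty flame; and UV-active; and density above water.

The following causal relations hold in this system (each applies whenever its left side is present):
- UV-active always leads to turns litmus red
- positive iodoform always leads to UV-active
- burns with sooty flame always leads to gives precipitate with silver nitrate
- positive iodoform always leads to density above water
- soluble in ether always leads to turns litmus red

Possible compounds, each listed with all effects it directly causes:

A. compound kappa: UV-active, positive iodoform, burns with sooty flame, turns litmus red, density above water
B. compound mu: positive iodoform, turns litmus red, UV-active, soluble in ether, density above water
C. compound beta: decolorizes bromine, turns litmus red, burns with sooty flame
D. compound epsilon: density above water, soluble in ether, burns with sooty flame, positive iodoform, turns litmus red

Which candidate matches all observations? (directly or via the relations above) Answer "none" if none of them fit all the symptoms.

D

For each candidate, compare predicted effects to what was observed:
(A) compound kappa — turns litmus red ✓; soluble in ether ✗; burns with sooty flame ✓; UV-active ✓; density above water ✓
(B) compound mu — does not account for burns with sooty flame
(C) compound beta — turns litmus red ✓; soluble in ether ✗; burns with sooty flame ✓; UV-active ✗; density above water ✗
(D) compound epsilon — turns litmus red ✓; soluble in ether ✓; burns with sooty flame ✓; UV-active ✓ (through positive iodoform → UV-active); density above water ✓
(D) is the only candidate with no mismatches.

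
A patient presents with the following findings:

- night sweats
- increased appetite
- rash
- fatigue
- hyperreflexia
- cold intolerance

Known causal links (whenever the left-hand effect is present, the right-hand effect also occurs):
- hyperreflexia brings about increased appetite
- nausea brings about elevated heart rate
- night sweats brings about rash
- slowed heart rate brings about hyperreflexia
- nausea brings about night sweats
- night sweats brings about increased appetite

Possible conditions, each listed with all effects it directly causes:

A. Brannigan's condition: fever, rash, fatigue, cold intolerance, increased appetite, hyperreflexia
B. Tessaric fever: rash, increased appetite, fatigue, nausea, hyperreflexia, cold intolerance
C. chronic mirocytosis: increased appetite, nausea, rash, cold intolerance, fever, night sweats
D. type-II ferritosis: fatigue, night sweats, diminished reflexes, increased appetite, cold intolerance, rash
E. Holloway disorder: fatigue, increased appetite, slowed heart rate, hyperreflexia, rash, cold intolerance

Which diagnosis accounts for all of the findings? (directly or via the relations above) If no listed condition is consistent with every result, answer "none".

Checking each candidate against the observations:
(A) Brannigan's condition — night sweats miss; increased appetite match; rash match; fatigue match; hyperreflexia match; cold intolerance match
(B) Tessaric fever — night sweats match (by nausea → night sweats); increased appetite match; rash match; fatigue match; hyperreflexia match; cold intolerance match
(C) chronic mirocytosis — night sweats match; increased appetite match; rash match; fatigue miss; hyperreflexia miss; cold intolerance match
(D) type-II ferritosis — night sweats match; increased appetite match; rash match; fatigue match; hyperreflexia miss; cold intolerance match
(E) Holloway disorder — night sweats miss; increased appetite match; rash match; fatigue match; hyperreflexia match; cold intolerance match
Only (B) is consistent with every observation.

B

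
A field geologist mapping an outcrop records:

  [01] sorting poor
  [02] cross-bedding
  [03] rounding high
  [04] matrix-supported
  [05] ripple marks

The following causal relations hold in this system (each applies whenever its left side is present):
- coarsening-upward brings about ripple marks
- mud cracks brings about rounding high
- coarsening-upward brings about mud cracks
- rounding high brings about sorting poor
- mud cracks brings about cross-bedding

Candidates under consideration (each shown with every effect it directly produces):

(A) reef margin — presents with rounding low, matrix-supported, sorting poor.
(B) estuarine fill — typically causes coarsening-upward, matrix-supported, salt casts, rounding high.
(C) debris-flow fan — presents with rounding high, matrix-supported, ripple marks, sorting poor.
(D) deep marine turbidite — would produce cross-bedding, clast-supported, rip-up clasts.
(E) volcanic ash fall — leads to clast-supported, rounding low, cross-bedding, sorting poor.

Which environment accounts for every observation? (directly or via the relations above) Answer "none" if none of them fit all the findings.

B

Per-candidate check:
(A) reef margin — sorting poor ✓; cross-bedding ✗; rounding high ✗; matrix-supported ✓; ripple marks ✗
(B) estuarine fill — accounts for every observation (sorting poor via rounding high → sorting poor)
(C) debris-flow fan — does not account for cross-bedding
(D) deep marine turbidite — sorting poor ✗; cross-bedding ✓; rounding high ✗; matrix-supported ✗; ripple marks ✗
(E) volcanic ash fall — sorting poor ✓; cross-bedding ✓; rounding high ✗; matrix-supported ✗; ripple marks ✗
(B) is the only candidate with no mismatches.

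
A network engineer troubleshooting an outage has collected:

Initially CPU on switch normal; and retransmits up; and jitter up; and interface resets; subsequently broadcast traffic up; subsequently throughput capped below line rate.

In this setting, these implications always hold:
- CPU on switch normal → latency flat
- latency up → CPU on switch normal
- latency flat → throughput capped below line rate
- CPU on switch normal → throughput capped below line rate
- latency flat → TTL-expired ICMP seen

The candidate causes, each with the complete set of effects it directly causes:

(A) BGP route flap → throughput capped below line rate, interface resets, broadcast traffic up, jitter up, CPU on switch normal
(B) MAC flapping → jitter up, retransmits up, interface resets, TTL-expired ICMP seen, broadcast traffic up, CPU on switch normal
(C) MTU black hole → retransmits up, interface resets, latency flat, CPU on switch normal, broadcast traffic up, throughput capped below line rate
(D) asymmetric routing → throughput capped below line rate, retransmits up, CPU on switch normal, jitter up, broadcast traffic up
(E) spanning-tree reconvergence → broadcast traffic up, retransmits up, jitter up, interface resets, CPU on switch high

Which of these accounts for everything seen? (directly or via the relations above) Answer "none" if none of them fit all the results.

Testing each hypothesis:
(A) BGP route flap — CPU on switch normal yes; retransmits up NO; jitter up yes; interface resets yes; broadcast traffic up yes; throughput capped below line rate yes
(B) MAC flapping — CPU on switch normal yes; retransmits up yes; jitter up yes; interface resets yes; broadcast traffic up yes; throughput capped below line rate yes (through CPU on switch normal → throughput capped below line rate)
(C) MTU black hole — does not account for jitter up
(D) asymmetric routing — CPU on switch normal yes; retransmits up yes; jitter up yes; interface resets NO; broadcast traffic up yes; throughput capped below line rate yes
(E) spanning-tree reconvergence — fails on CPU on switch normal, throughput capped below line rate (predicts CPU on switch high, not CPU on switch normal)
(B) is the only candidate with no mismatches.

B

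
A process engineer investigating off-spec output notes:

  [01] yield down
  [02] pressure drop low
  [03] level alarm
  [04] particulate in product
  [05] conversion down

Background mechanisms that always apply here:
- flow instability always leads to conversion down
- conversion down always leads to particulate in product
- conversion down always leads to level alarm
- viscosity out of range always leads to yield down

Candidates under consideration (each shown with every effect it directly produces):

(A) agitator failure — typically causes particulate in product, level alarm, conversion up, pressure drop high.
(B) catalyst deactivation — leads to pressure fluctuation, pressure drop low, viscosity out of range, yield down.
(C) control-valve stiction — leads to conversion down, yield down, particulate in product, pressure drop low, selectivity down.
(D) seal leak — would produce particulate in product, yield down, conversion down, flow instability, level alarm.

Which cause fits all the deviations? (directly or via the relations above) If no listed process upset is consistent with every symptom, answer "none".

C

Checking each candidate against the observations:
(A) agitator failure — yield down NO; pressure drop low NO; level alarm yes; particulate in product yes; conversion down NO
(B) catalyst deactivation — does not account for level alarm, particulate in product, conversion down
(C) control-valve stiction — yield down yes; pressure drop low yes; level alarm yes (through conversion down → level alarm); particulate in product yes; conversion down yes
(D) seal leak — does not account for pressure drop low
(C) alone accounts for all the evidence.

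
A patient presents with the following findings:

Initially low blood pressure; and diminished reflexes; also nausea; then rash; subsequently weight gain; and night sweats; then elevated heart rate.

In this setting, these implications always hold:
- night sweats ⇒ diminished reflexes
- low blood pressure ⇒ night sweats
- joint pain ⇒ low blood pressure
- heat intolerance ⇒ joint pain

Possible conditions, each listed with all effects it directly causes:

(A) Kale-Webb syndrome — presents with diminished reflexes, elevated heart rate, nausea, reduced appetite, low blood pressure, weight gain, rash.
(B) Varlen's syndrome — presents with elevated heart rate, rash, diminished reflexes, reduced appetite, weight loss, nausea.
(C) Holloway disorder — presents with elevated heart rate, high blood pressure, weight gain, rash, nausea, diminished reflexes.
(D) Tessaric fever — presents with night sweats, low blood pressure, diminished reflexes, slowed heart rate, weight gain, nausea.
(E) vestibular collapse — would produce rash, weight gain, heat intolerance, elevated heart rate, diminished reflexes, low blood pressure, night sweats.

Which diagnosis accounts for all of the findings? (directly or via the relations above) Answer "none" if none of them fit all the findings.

A

Checking each candidate against the observations:
(A) Kale-Webb syndrome — accounts for every observation (night sweats by low blood pressure → night sweats)
(B) Varlen's syndrome — low blood pressure ✗; diminished reflexes ✓; nausea ✓; rash ✓; weight gain ✗; night sweats ✗; elevated heart rate ✓
(C) Holloway disorder — low blood pressure ✗; diminished reflexes ✓; nausea ✓; rash ✓; weight gain ✓; night sweats ✗; elevated heart rate ✓
(D) Tessaric fever — low blood pressure ✓; diminished reflexes ✓; nausea ✓; rash ✗; weight gain ✓; night sweats ✓; elevated heart rate ✗
(E) vestibular collapse — low blood pressure ✓; diminished reflexes ✓; nausea ✗; rash ✓; weight gain ✓; night sweats ✓; elevated heart rate ✓
(A) is the only candidate with no mismatches.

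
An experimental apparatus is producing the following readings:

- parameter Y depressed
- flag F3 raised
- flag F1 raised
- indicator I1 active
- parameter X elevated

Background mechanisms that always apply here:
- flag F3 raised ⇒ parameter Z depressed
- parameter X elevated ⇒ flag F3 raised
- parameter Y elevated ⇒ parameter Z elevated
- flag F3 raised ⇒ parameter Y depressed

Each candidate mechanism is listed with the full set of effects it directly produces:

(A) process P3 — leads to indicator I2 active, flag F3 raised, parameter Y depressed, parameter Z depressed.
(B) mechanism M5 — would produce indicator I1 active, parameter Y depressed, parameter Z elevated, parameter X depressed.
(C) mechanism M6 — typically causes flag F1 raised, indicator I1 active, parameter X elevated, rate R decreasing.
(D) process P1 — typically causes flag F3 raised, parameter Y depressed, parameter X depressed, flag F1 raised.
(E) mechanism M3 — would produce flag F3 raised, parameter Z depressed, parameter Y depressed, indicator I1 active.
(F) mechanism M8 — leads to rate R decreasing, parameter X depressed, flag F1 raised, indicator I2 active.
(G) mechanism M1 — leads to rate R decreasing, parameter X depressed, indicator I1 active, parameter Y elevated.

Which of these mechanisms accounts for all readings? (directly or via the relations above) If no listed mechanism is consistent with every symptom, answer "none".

C

For each candidate, compare predicted effects to what was observed:
(A) process P3 — parameter Y depressed +; flag F3 raised +; flag F1 raised -; indicator I1 active -; parameter X elevated -
(B) mechanism M5 — fails on flag F3 raised, flag F1 raised, parameter X elevated (predicts parameter X depressed, not parameter X elevated)
(C) mechanism M6 — accounts for every observation (parameter Y depressed via parameter X elevated → flag F3 raised → parameter Y depressed)
(D) process P1 — parameter Y depressed +; flag F3 raised +; flag F1 raised +; indicator I1 active -; parameter X elevated -
(E) mechanism M3 — parameter Y depressed +; flag F3 raised +; flag F1 raised -; indicator I1 active +; parameter X elevated -
(F) mechanism M8 — parameter Y depressed -; flag F3 raised -; flag F1 raised +; indicator I1 active -; parameter X elevated -
(G) mechanism M1 — fails on parameter Y depressed, flag F3 raised, flag F1 raised, parameter X elevated (predicts parameter Y elevated, not parameter Y depressed; predicts parameter X depressed, not parameter X elevated)
Only (C) is consistent with every observation.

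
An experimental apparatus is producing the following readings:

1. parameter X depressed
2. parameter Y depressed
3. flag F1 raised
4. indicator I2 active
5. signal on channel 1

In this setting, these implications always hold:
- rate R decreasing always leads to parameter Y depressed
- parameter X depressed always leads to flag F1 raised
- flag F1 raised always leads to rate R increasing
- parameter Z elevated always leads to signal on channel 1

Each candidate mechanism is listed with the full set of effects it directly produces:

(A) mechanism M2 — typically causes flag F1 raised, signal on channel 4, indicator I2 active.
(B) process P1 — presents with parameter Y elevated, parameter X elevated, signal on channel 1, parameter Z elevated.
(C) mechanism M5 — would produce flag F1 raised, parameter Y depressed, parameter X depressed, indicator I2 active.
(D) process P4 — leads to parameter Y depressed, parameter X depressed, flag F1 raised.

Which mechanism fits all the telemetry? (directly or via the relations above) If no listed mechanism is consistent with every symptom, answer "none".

Testing each hypothesis:
(A) mechanism M2 — parameter X depressed miss; parameter Y depressed miss; flag F1 raised match; indicator I2 active match; signal on channel 1 miss
(B) process P1 — parameter X depressed miss; parameter Y depressed miss; flag F1 raised miss; indicator I2 active miss; signal on channel 1 match
(C) mechanism M5 — parameter X depressed match; parameter Y depressed match; flag F1 raised match; indicator I2 active match; signal on channel 1 miss
(D) process P4 — parameter X depressed match; parameter Y depressed match; flag F1 raised match; indicator I2 active miss; signal on channel 1 miss
None of the listed candidates fits everything.

none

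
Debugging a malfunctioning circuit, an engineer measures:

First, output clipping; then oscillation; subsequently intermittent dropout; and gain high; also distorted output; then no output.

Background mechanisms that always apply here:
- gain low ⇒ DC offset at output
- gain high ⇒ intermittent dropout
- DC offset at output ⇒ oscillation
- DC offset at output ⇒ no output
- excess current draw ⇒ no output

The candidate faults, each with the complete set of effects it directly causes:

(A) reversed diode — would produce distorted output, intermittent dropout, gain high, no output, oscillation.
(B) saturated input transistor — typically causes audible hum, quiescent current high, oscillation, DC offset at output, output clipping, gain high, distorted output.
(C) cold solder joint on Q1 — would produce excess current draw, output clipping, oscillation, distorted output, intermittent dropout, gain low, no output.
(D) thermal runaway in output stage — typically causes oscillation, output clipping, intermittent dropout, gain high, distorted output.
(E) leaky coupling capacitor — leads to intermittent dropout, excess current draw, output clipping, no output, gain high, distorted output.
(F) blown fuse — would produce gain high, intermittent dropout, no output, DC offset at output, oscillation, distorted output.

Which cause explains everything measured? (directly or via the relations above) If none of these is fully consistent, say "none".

Checking each candidate against the observations:
(A) reversed diode — output clipping -; oscillation +; intermittent dropout +; gain high +; distorted output +; no output +
(B) saturated input transistor — output clipping +; oscillation +; intermittent dropout + (by gain high → intermittent dropout); gain high +; distorted output +; no output + (by DC offset at output → no output)
(C) cold solder joint on Q1 — output clipping +; oscillation +; intermittent dropout +; gain high -; distorted output +; no output +
(D) thermal runaway in output stage — output clipping +; oscillation +; intermittent dropout +; gain high +; distorted output +; no output -
(E) leaky coupling capacitor — does not account for oscillation
(F) blown fuse — output clipping -; oscillation +; intermittent dropout +; gain high +; distorted output +; no output +
(B) alone accounts for all the evidence.

B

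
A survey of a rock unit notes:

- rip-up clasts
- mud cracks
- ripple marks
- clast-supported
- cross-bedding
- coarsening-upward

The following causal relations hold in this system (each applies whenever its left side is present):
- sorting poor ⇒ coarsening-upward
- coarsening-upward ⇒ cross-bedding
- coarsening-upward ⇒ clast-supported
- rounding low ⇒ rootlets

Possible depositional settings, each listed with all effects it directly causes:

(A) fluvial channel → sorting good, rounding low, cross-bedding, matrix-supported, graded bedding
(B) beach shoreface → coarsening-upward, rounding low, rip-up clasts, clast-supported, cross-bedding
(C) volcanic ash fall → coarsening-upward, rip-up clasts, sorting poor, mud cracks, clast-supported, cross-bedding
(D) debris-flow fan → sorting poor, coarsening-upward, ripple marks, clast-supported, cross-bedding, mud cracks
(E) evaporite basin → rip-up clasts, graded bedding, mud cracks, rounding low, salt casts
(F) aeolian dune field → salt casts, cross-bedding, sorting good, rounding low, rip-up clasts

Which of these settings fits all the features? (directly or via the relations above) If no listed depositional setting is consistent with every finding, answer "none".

none

Checking each candidate against the observations:
(A) fluvial channel — fails on rip-up clasts, mud cracks, ripple marks, clast-supported, coarsening-upward (predicts matrix-supported, not clast-supported)
(B) beach shoreface — does not account for mud cracks, ripple marks
(C) volcanic ash fall — rip-up clasts match; mud cracks match; ripple marks miss; clast-supported match; cross-bedding match; coarsening-upward match
(D) debris-flow fan — rip-up clasts miss; mud cracks match; ripple marks match; clast-supported match; cross-bedding match; coarsening-upward match
(E) evaporite basin — rip-up clasts match; mud cracks match; ripple marks miss; clast-supported miss; cross-bedding miss; coarsening-upward miss
(F) aeolian dune field — rip-up clasts match; mud cracks miss; ripple marks miss; clast-supported miss; cross-bedding match; coarsening-upward miss
Every candidate fails on at least one observation.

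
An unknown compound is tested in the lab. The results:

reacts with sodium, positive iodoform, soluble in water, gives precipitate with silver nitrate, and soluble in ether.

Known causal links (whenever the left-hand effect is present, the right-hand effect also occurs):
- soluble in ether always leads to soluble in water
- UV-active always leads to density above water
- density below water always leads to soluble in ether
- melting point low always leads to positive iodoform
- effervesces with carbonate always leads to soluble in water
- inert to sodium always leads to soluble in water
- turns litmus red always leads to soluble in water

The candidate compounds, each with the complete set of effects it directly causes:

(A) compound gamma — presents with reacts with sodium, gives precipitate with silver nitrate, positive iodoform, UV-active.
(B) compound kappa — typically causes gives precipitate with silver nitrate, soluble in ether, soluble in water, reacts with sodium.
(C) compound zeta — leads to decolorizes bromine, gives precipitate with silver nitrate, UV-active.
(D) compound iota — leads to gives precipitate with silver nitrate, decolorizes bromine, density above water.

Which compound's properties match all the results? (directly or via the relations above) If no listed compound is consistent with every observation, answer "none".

Per-candidate check:
(A) compound gamma — reacts with sodium match; positive iodoform match; soluble in water miss; gives precipitate with silver nitrate match; soluble in ether miss
(B) compound kappa — reacts with sodium match; positive iodoform miss; soluble in water match; gives precipitate with silver nitrate match; soluble in ether match
(C) compound zeta — does not account for reacts with sodium, positive iodoform, soluble in water, soluble in ether
(D) compound iota — reacts with sodium miss; positive iodoform miss; soluble in water miss; gives precipitate with silver nitrate match; soluble in ether miss
None of the listed candidates fits everything.

none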